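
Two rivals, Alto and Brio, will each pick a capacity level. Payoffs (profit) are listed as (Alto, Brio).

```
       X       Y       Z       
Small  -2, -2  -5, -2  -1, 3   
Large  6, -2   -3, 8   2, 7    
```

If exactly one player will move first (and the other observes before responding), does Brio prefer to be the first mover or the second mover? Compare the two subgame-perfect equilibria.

If Alto leads: Brio's best replies are Small→Z, Large→Y; Alto's induced payoffs -1, -3; outcome (Small, Z), payoffs (-1, 3).
If Brio leads: Alto's best replies are X→Large, Y→Large, Z→Large; Brio's induced payoffs -2, 8, 7; outcome (Large, Y), payoffs (-3, 8).
Brio gets 8 moving first and 3 moving second, so Brio prefers to move first.

first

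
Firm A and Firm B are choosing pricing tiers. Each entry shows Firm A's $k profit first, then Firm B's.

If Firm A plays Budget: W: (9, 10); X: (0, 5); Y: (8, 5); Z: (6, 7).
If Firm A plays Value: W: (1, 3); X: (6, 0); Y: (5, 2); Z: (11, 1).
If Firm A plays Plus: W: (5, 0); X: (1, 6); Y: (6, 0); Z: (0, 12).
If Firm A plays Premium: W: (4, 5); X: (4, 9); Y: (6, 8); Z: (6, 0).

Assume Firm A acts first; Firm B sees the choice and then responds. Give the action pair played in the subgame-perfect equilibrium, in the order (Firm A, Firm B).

(Budget, W)

Work backward from Firm B's decision.
- Budget: Firm B compares 10, 5, 5, 7 and picks W; Firm A would get 9.
- Value: Firm B compares 3, 0, 2, 1 and picks W; Firm A would get 1.
- Plus: Firm B compares 0, 6, 0, 12 and picks Z; Firm A would get 0.
- Premium: Firm B compares 5, 9, 8, 0 and picks X; Firm A would get 4.
Maximizing over 9, 1, 0, 4, Firm A chooses Budget. Subgame-perfect outcome: (Budget, W) with payoffs (9, 10).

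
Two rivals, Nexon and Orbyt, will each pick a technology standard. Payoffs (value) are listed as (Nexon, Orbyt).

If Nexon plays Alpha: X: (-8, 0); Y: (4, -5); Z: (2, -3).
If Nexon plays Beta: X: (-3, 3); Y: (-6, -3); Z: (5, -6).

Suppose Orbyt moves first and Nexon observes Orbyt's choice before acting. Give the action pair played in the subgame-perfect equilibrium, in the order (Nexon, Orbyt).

(Beta, X)

Backward induction with Orbyt moving first.
- X: Nexon compares -8, -3 and picks Beta; Orbyt would get 3.
- Y: Nexon compares 4, -6 and picks Alpha; Orbyt would get -5.
- Z: Nexon compares 2, 5 and picks Beta; Orbyt would get -6.
Orbyt's induced payoffs are 3, -5, -6, so Orbyt commits to X. Subgame-perfect outcome: (Beta, X) with payoffs (-3, 3).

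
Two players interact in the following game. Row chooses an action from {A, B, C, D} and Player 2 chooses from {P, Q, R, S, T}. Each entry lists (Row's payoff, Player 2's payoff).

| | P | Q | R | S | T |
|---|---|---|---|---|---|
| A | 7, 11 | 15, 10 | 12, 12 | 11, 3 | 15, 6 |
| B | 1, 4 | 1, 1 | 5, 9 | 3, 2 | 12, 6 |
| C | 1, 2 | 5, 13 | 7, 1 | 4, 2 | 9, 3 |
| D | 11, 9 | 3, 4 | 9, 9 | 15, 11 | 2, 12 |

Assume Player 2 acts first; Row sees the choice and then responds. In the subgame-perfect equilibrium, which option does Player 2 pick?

R

Backward induction with Player 2 moving first.
- P → Row plays D (best of 7, 1, 1, 11); Player 2 gets 9.
- Q → Row plays A (best of 15, 1, 5, 3); Player 2 gets 10.
- R → Row plays A (best of 12, 5, 7, 9); Player 2 gets 12.
- S → Row plays D (best of 11, 3, 4, 15); Player 2 gets 11.
- T → Row plays A (best of 15, 12, 9, 2); Player 2 gets 6.
Among 9, 10, 12, 11, 6, the best is 12 at R. Subgame-perfect outcome: (A, R) with payoffs (12, 12).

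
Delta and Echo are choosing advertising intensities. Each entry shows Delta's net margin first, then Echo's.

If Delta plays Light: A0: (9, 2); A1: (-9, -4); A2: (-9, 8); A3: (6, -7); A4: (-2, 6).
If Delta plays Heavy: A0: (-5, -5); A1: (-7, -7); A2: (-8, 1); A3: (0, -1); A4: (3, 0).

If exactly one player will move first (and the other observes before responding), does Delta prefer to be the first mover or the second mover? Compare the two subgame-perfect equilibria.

If Delta leads: Echo's best replies are Light→A2, Heavy→A2; Delta's induced payoffs -9, -8; outcome (Heavy, A2), payoffs (-8, 1).
If Echo leads: Delta's best replies are A0→Light, A1→Heavy, A2→Heavy, A3→Light, A4→Heavy; Echo's induced payoffs 2, -7, 1, -7, 0; outcome (Light, A0), payoffs (9, 2).
Delta gets -8 moving first and 9 moving second, so Delta prefers to move second.

second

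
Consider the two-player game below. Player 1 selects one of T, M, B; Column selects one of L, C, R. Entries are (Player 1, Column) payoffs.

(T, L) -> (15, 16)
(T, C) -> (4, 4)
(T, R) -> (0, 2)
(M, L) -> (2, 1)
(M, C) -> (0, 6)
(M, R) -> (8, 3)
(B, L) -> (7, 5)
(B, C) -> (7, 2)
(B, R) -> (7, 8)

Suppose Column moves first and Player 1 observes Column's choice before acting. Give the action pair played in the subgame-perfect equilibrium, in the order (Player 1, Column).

(T, L)

Solve by backward induction (Column leads).
- L → Player 1 plays T (best of 15, 2, 7); Column gets 16.
- C → Player 1 plays B (best of 4, 0, 7); Column gets 2.
- R → Player 1 plays M (best of 0, 8, 7); Column gets 3.
Among 16, 2, 3, the best is 16 at L. Subgame-perfect outcome: (T, L) with payoffs (15, 16).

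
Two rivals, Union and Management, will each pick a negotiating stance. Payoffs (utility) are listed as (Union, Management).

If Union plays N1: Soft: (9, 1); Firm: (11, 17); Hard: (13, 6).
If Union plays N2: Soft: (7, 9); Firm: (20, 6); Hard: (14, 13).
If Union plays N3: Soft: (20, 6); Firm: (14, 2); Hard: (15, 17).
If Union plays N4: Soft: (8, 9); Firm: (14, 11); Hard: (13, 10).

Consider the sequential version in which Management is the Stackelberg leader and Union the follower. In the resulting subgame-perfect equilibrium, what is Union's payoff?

15

Backward induction with Management moving first.
- Soft: Union compares 9, 7, 20, 8 and picks N3; Management would get 6.
- Firm: Union compares 11, 20, 14, 14 and picks N2; Management would get 6.
- Hard: Union compares 13, 14, 15, 13 and picks N3; Management would get 17.
Maximizing over 6, 6, 17, Management chooses Hard. Subgame-perfect outcome: (N3, Hard) with payoffs (15, 17).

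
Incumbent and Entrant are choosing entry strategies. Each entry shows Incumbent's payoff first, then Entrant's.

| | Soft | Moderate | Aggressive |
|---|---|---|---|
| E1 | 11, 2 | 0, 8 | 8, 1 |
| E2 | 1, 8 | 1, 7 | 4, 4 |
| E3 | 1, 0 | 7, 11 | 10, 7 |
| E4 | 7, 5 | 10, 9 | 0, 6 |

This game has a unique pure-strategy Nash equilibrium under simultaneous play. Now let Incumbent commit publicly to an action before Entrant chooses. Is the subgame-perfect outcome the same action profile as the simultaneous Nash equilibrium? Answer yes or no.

Work backward from Entrant's decision.
- E1 → Entrant plays Moderate (best of 2, 8, 1); Incumbent gets 0.
- E2 → Entrant plays Soft (best of 8, 7, 4); Incumbent gets 1.
- E3 → Entrant plays Moderate (best of 0, 11, 7); Incumbent gets 7.
- E4 → Entrant plays Moderate (best of 5, 9, 6); Incumbent gets 10.
Among 0, 1, 7, 10, the best is 10 at E4. Subgame-perfect outcome: (E4, Moderate) with payoffs (10, 9).
For the simultaneous game, intersect best replies.
Incumbent's best replies: Soft→E1; Moderate→E4; Aggressive→E3.
Entrant's best replies: E1→Moderate; E2→Soft; E3→Moderate; E4→Moderate.
The unique mutual best reply is (E4, Moderate), giving (10, 9).
Sequential outcome (E4, Moderate) coincides with the Nash profile (E4, Moderate).

yes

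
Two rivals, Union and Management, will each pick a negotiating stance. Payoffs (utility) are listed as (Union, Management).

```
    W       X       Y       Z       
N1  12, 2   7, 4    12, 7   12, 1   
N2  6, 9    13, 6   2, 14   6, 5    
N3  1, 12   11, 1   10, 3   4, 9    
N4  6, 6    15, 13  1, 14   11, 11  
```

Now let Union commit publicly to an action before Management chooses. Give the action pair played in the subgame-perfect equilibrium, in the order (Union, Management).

(N1, Y)

Solve by backward induction (Union leads).
- N1 → Management plays Y (best of 2, 4, 7, 1); Union gets 12.
- N2 → Management plays Y (best of 9, 6, 14, 5); Union gets 2.
- N3 → Management plays W (best of 12, 1, 3, 9); Union gets 1.
- N4 → Management plays Y (best of 6, 13, 14, 11); Union gets 1.
Maximizing over 12, 2, 1, 1, Union chooses N1. Subgame-perfect outcome: (N1, Y) with payoffs (12, 7).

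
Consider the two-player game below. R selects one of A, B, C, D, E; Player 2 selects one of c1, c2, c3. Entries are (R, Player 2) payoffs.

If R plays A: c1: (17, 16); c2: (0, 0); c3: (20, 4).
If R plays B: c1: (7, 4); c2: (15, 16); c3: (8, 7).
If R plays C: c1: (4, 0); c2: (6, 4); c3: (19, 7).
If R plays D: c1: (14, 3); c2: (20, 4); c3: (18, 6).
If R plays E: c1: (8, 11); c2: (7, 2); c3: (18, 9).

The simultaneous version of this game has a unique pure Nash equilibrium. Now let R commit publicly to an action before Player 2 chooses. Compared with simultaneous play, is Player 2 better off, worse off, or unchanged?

worse off

Solve by backward induction (R leads).
- A: BR = c1, leader payoff 17.
- B: BR = c2, leader payoff 15.
- C: BR = c3, leader payoff 19.
- D: BR = c3, leader payoff 18.
- E: BR = c1, leader payoff 8.
Among 17, 15, 19, 18, 8, the best is 19 at C. Subgame-perfect outcome: (C, c3) with payoffs (19, 7).
Now find the simultaneous Nash equilibrium.
R's best replies: c1→A; c2→D; c3→A.
Player 2's best replies: A→c1; B→c2; C→c3; D→c3; E→c1.
Only (A, c1) has each player best-responding; Nash payoffs (17, 16).
Player 2 earns 7 sequentially versus 16 at the Nash outcome: worse off.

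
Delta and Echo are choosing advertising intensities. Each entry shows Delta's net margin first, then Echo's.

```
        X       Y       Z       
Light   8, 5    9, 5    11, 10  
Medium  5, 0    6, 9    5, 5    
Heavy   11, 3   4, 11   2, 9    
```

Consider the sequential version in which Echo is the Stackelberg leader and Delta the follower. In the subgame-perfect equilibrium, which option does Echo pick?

Z

Delta best-responds to each possible Echo move:
- X: BR = Heavy, leader payoff 3.
- Y: BR = Light, leader payoff 5.
- Z: BR = Light, leader payoff 10.
Maximizing over 3, 5, 10, Echo chooses Z. Subgame-perfect outcome: (Light, Z) with payoffs (11, 10).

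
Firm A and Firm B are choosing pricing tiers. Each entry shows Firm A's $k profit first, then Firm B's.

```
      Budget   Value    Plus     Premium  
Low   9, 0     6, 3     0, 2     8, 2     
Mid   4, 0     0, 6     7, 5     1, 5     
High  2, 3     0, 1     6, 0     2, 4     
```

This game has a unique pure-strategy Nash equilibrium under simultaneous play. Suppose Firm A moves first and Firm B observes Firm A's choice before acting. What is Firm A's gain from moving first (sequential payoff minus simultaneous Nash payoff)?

0

Solve by backward induction (Firm A leads).
- Low: Firm B compares 0, 3, 2, 2 and picks Value; Firm A would get 6.
- Mid: Firm B compares 0, 6, 5, 5 and picks Value; Firm A would get 0.
- High: Firm B compares 3, 1, 0, 4 and picks Premium; Firm A would get 2.
Firm A's induced payoffs are 6, 0, 2, so Firm A commits to Low. Subgame-perfect outcome: (Low, Value) with payoffs (6, 3).
For the simultaneous game, intersect best replies.
Firm A's best replies: Budget→Low; Value→Low; Plus→Mid; Premium→Low.
Firm B's best replies: Low→Value; Mid→Value; High→Premium.
Only (Low, Value) has each player best-responding; Nash payoffs (6, 3).
Firm A's commitment gain: 6 − 6 = 0.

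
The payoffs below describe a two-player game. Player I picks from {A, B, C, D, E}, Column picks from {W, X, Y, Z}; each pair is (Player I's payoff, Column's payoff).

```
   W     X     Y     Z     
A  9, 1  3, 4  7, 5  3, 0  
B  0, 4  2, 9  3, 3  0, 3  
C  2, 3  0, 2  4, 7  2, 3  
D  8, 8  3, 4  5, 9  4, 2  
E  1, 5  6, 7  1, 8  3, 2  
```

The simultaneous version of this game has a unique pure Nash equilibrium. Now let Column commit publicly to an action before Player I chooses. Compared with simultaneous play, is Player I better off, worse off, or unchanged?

worse off

Solve by backward induction (Column leads).
- W → Player I plays A (best of 9, 0, 2, 8, 1); Column gets 1.
- X → Player I plays E (best of 3, 2, 0, 3, 6); Column gets 7.
- Y → Player I plays A (best of 7, 3, 4, 5, 1); Column gets 5.
- Z → Player I plays D (best of 3, 0, 2, 4, 3); Column gets 2.
Among 1, 7, 5, 2, the best is 7 at X. Subgame-perfect outcome: (E, X) with payoffs (6, 7).
For the simultaneous game, intersect best replies.
Player I's best replies: W→A; X→E; Y→A; Z→D.
Column's best replies: A→Y; B→X; C→Y; D→Y; E→Y.
Only (A, Y) has each player best-responding; Nash payoffs (7, 5).
Player I earns 6 sequentially versus 7 at the Nash outcome: worse off.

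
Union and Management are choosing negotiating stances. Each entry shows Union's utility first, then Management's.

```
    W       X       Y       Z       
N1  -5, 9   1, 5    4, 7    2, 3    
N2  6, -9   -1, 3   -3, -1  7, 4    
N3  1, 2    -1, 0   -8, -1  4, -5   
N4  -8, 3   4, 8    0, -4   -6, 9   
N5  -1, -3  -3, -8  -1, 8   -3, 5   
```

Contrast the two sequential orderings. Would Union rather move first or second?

If Union leads: Management's best replies are N1→W, N2→Z, N3→W, N4→Z, N5→Y; Union's induced payoffs -5, 7, 1, -6, -1; outcome (N2, Z), payoffs (7, 4).
If Management leads: Union's best replies are W→N2, X→N4, Y→N1, Z→N2; Management's induced payoffs -9, 8, 7, 4; outcome (N4, X), payoffs (4, 8).
Union gets 7 moving first and 4 moving second, so Union prefers to move first.

first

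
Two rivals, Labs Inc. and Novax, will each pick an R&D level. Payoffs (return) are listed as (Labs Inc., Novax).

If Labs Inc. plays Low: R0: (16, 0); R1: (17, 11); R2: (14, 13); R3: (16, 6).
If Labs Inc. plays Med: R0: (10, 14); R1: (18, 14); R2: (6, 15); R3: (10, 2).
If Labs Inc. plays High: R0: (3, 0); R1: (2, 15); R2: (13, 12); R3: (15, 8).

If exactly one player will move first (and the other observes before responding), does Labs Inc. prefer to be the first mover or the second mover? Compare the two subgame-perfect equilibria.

If Labs Inc. leads: Novax's best replies are Low→R2, Med→R2, High→R1; Labs Inc.'s induced payoffs 14, 6, 2; outcome (Low, R2), payoffs (14, 13).
If Novax leads: Labs Inc.'s best replies are R0→Low, R1→Med, R2→Low, R3→Low; Novax's induced payoffs 0, 14, 13, 6; outcome (Med, R1), payoffs (18, 14).
Labs Inc. gets 14 moving first and 18 moving second, so Labs Inc. prefers to move second.

second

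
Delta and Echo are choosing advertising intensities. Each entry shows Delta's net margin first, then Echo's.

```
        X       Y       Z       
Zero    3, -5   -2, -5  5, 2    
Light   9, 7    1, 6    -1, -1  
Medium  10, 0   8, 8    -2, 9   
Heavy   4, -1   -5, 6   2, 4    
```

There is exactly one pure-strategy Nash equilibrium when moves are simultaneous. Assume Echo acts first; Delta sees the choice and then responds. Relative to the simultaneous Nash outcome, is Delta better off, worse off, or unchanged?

better off

Backward induction with Echo moving first.
- X → Delta plays Medium (best of 3, 9, 10, 4); Echo gets 0.
- Y → Delta plays Medium (best of -2, 1, 8, -5); Echo gets 8.
- Z → Delta plays Zero (best of 5, -1, -2, 2); Echo gets 2.
Among 0, 8, 2, the best is 8 at Y. Subgame-perfect outcome: (Medium, Y) with payoffs (8, 8).
Under simultaneous play:
Delta's best replies: X→Medium; Y→Medium; Z→Zero.
Echo's best replies: Zero→Z; Light→X; Medium→Z; Heavy→Y.
The unique mutual best reply is (Zero, Z), giving (5, 2).
Delta earns 8 sequentially versus 5 at the Nash outcome: better off.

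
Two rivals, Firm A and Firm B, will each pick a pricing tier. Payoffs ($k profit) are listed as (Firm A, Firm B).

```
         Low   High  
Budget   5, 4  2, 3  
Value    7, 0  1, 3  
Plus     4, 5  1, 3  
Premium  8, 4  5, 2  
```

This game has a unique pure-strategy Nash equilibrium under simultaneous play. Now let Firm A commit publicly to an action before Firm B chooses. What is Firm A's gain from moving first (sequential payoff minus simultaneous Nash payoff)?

0

Firm B best-responds to each possible Firm A move:
- Budget: Firm B compares 4, 3 and picks Low; Firm A would get 5.
- Value: Firm B compares 0, 3 and picks High; Firm A would get 1.
- Plus: Firm B compares 5, 3 and picks Low; Firm A would get 4.
- Premium: Firm B compares 4, 2 and picks Low; Firm A would get 8.
Maximizing over 5, 1, 4, 8, Firm A chooses Premium. Subgame-perfect outcome: (Premium, Low) with payoffs (8, 4).
Under simultaneous play:
Firm A's best replies: Low→Premium; High→Premium.
Firm B's best replies: Budget→Low; Value→High; Plus→Low; Premium→Low.
The unique mutual best reply is (Premium, Low), giving (8, 4).
Firm A's commitment gain: 8 − 8 = 0.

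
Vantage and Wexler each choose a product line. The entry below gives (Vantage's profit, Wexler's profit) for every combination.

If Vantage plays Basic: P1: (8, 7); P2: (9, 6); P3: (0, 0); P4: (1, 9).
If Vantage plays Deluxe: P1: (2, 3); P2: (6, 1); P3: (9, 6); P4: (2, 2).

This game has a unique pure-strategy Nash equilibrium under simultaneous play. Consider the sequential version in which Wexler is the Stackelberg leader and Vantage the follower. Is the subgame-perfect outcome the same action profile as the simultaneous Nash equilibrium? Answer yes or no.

Solve by backward induction (Wexler leads).
- P1 → Vantage plays Basic (best of 8, 2); Wexler gets 7.
- P2 → Vantage plays Basic (best of 9, 6); Wexler gets 6.
- P3 → Vantage plays Deluxe (best of 0, 9); Wexler gets 6.
- P4 → Vantage plays Deluxe (best of 1, 2); Wexler gets 2.
Wexler's induced payoffs are 7, 6, 6, 2, so Wexler commits to P1. Subgame-perfect outcome: (Basic, P1) with payoffs (8, 7).
For the simultaneous game, intersect best replies.
Vantage's best replies: P1→Basic; P2→Basic; P3→Deluxe; P4→Deluxe.
Wexler's best replies: Basic→P4; Deluxe→P3.
Only (Deluxe, P3) has each player best-responding; Nash payoffs (9, 6).
Sequential outcome (Basic, P1) differs from the Nash profile (Deluxe, P3).

no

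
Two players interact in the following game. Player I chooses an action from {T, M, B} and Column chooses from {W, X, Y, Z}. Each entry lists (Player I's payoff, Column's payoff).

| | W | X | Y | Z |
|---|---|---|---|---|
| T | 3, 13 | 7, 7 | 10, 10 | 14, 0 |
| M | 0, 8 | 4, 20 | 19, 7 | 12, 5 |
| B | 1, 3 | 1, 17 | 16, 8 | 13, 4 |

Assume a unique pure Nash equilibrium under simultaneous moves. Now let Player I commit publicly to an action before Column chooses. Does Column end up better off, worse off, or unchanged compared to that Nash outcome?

Backward induction with Player I moving first.
- T: Column compares 13, 7, 10, 0 and picks W; Player I would get 3.
- M: Column compares 8, 20, 7, 5 and picks X; Player I would get 4.
- B: Column compares 3, 17, 8, 4 and picks X; Player I would get 1.
Among 3, 4, 1, the best is 4 at M. Subgame-perfect outcome: (M, X) with payoffs (4, 20).
Under simultaneous play:
Player I's best replies: W→T; X→T; Y→M; Z→T.
Column's best replies: T→W; M→X; B→X.
Only (T, W) has each player best-responding; Nash payoffs (3, 13).
Column earns 20 sequentially versus 13 at the Nash outcome: better off.

better off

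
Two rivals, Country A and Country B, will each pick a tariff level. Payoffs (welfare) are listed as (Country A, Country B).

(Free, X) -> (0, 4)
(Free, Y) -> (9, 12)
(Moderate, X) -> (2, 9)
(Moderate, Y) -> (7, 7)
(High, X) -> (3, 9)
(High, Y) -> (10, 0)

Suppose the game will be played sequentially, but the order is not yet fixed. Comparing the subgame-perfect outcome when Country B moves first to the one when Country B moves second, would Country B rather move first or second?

If Country A leads: Country B's best replies are Free→Y, Moderate→X, High→X; Country A's induced payoffs 9, 2, 3; outcome (Free, Y), payoffs (9, 12).
If Country B leads: Country A's best replies are X→High, Y→High; Country B's induced payoffs 9, 0; outcome (High, X), payoffs (3, 9).
Country B gets 9 moving first and 12 moving second, so Country B prefers to move second.

second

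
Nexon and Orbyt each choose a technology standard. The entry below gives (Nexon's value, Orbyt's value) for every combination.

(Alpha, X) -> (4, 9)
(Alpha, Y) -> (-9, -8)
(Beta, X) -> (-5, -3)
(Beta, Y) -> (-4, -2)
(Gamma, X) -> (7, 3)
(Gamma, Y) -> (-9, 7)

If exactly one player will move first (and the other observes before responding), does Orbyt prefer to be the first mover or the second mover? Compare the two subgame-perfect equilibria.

second

If Nexon leads: Orbyt's best replies are Alpha→X, Beta→Y, Gamma→Y; Nexon's induced payoffs 4, -4, -9; outcome (Alpha, X), payoffs (4, 9).
If Orbyt leads: Nexon's best replies are X→Gamma, Y→Beta; Orbyt's induced payoffs 3, -2; outcome (Gamma, X), payoffs (7, 3).
Orbyt gets 3 moving first and 9 moving second, so Orbyt prefers to move second.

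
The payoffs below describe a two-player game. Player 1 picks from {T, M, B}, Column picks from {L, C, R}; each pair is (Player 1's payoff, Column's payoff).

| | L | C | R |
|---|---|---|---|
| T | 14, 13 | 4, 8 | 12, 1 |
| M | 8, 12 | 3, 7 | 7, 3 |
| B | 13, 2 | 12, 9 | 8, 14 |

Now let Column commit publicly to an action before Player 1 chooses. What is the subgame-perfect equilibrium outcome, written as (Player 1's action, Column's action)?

(T, L)

Work backward from Player 1's decision.
- L → Player 1 plays T (best of 14, 8, 13); Column gets 13.
- C → Player 1 plays B (best of 4, 3, 12); Column gets 9.
- R → Player 1 plays T (best of 12, 7, 8); Column gets 1.
Among 13, 9, 1, the best is 13 at L. Subgame-perfect outcome: (T, L) with payoffs (14, 13).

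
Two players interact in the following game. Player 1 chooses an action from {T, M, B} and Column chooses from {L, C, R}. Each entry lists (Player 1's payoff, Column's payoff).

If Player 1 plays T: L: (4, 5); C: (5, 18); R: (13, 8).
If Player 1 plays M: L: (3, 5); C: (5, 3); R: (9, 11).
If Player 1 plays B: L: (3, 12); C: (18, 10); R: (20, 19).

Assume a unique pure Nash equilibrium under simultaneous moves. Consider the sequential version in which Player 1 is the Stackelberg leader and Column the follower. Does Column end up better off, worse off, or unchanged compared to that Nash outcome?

unchanged

Work backward from Column's decision.
- T → Column plays C (best of 5, 18, 8); Player 1 gets 5.
- M → Column plays R (best of 5, 3, 11); Player 1 gets 9.
- B → Column plays R (best of 12, 10, 19); Player 1 gets 20.
Maximizing over 5, 9, 20, Player 1 chooses B. Subgame-perfect outcome: (B, R) with payoffs (20, 19).
Now find the simultaneous Nash equilibrium.
Player 1's best replies: L→T; C→B; R→B.
Column's best replies: T→C; M→R; B→R.
The unique mutual best reply is (B, R), giving (20, 19).
Column earns 19 sequentially versus 19 at the Nash outcome: unchanged.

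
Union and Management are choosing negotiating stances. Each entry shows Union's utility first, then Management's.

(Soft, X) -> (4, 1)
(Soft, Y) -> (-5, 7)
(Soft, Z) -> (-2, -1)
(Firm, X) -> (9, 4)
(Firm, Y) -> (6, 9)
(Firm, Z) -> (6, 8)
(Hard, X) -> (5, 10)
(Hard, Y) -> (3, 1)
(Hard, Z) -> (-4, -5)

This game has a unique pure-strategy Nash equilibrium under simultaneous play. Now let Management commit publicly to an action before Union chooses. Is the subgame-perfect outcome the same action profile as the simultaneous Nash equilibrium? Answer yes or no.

Work backward from Union's decision.
- X → Union plays Firm (best of 4, 9, 5); Management gets 4.
- Y → Union plays Firm (best of -5, 6, 3); Management gets 9.
- Z → Union plays Firm (best of -2, 6, -4); Management gets 8.
Among 4, 9, 8, the best is 9 at Y. Subgame-perfect outcome: (Firm, Y) with payoffs (6, 9).
Under simultaneous play:
Union's best replies: X→Firm; Y→Firm; Z→Firm.
Management's best replies: Soft→Y; Firm→Y; Hard→X.
The unique mutual best reply is (Firm, Y), giving (6, 9).
Sequential outcome (Firm, Y) coincides with the Nash profile (Firm, Y).

yes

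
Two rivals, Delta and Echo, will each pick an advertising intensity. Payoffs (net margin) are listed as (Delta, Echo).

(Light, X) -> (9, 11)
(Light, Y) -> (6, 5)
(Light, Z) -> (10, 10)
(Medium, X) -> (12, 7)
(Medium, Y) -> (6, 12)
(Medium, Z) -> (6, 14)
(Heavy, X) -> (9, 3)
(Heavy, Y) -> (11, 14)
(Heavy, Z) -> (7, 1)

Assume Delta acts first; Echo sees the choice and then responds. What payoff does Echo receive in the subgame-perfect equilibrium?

14

Solve by backward induction (Delta leads).
- Light: BR = X, leader payoff 9.
- Medium: BR = Z, leader payoff 6.
- Heavy: BR = Y, leader payoff 11.
Delta's induced payoffs are 9, 6, 11, so Delta commits to Heavy. Subgame-perfect outcome: (Heavy, Y) with payoffs (11, 14).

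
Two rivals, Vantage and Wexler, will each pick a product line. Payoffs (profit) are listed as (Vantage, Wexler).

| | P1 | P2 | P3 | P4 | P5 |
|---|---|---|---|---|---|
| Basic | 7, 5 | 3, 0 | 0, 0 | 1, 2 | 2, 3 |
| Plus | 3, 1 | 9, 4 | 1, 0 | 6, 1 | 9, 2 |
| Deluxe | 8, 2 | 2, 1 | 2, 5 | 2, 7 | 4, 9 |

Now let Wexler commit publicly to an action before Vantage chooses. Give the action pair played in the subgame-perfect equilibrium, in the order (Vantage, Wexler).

Vantage best-responds to each possible Wexler move:
- P1: Vantage compares 7, 3, 8 and picks Deluxe; Wexler would get 2.
- P2: Vantage compares 3, 9, 2 and picks Plus; Wexler would get 4.
- P3: Vantage compares 0, 1, 2 and picks Deluxe; Wexler would get 5.
- P4: Vantage compares 1, 6, 2 and picks Plus; Wexler would get 1.
- P5: Vantage compares 2, 9, 4 and picks Plus; Wexler would get 2.
Maximizing over 2, 4, 5, 1, 2, Wexler chooses P3. Subgame-perfect outcome: (Deluxe, P3) with payoffs (2, 5).

(Deluxe, P3)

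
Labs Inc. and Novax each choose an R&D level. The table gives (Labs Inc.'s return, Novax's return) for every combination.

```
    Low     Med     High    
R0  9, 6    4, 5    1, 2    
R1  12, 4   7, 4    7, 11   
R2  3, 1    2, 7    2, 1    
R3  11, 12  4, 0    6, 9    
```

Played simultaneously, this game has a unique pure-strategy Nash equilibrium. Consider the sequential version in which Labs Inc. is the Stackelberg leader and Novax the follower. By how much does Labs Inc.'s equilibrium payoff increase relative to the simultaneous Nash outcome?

4

Backward induction with Labs Inc. moving first.
- R0: Novax compares 6, 5, 2 and picks Low; Labs Inc. would get 9.
- R1: Novax compares 4, 4, 11 and picks High; Labs Inc. would get 7.
- R2: Novax compares 1, 7, 1 and picks Med; Labs Inc. would get 2.
- R3: Novax compares 12, 0, 9 and picks Low; Labs Inc. would get 11.
Labs Inc.'s induced payoffs are 9, 7, 2, 11, so Labs Inc. commits to R3. Subgame-perfect outcome: (R3, Low) with payoffs (11, 12).
Now find the simultaneous Nash equilibrium.
Labs Inc.'s best replies: Low→R1; Med→R1; High→R1.
Novax's best replies: R0→Low; R1→High; R2→Med; R3→Low.
The unique mutual best reply is (R1, High), giving (7, 11).
Labs Inc.'s commitment gain: 11 − 7 = 4.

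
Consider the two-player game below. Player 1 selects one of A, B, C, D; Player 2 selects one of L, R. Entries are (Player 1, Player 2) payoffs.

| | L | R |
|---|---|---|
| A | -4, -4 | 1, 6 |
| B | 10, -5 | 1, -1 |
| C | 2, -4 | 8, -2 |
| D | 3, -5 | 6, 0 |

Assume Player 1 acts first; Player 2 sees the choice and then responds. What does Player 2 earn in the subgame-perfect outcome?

-2

Player 2 best-responds to each possible Player 1 move:
- A: Player 2 compares -4, 6 and picks R; Player 1 would get 1.
- B: Player 2 compares -5, -1 and picks R; Player 1 would get 1.
- C: Player 2 compares -4, -2 and picks R; Player 1 would get 8.
- D: Player 2 compares -5, 0 and picks R; Player 1 would get 6.
Among 1, 1, 8, 6, the best is 8 at C. Subgame-perfect outcome: (C, R) with payoffs (8, -2).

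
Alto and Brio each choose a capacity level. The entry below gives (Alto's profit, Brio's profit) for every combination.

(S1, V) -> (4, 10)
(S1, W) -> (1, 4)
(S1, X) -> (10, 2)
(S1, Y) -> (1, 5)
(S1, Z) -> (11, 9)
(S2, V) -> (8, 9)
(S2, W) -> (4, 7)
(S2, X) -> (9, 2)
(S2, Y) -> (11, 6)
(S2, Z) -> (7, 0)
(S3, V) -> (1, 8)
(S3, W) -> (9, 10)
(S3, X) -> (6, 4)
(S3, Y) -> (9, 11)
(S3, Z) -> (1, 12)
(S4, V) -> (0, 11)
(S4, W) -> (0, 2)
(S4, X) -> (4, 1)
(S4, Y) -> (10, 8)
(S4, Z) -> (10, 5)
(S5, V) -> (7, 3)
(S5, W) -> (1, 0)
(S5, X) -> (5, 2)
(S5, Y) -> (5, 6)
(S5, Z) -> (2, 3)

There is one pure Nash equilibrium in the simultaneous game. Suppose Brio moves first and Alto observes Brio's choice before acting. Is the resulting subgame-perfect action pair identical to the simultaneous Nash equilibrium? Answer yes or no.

Backward induction with Brio moving first.
- V: Alto compares 4, 8, 1, 0, 7 and picks S2; Brio would get 9.
- W: Alto compares 1, 4, 9, 0, 1 and picks S3; Brio would get 10.
- X: Alto compares 10, 9, 6, 4, 5 and picks S1; Brio would get 2.
- Y: Alto compares 1, 11, 9, 10, 5 and picks S2; Brio would get 6.
- Z: Alto compares 11, 7, 1, 10, 2 and picks S1; Brio would get 9.
Among 9, 10, 2, 6, 9, the best is 10 at W. Subgame-perfect outcome: (S3, W) with payoffs (9, 10).
Now find the simultaneous Nash equilibrium.
Alto's best replies: V→S2; W→S3; X→S1; Y→S2; Z→S1.
Brio's best replies: S1→V; S2→V; S3→Z; S4→V; S5→Y.
The unique mutual best reply is (S2, V), giving (8, 9).
Sequential outcome (S3, W) differs from the Nash profile (S2, V).

no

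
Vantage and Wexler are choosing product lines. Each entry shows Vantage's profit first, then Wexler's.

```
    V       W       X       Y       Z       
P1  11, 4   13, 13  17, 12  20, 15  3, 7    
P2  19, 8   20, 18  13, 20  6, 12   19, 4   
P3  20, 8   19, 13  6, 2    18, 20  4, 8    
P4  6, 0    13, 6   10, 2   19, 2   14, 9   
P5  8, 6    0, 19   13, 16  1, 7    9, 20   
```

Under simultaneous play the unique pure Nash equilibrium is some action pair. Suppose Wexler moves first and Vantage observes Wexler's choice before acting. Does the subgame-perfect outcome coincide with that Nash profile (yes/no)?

Vantage best-responds to each possible Wexler move:
- V: BR = P3, leader payoff 8.
- W: BR = P2, leader payoff 18.
- X: BR = P1, leader payoff 12.
- Y: BR = P1, leader payoff 15.
- Z: BR = P2, leader payoff 4.
Wexler's induced payoffs are 8, 18, 12, 15, 4, so Wexler commits to W. Subgame-perfect outcome: (P2, W) with payoffs (20, 18).
For the simultaneous game, intersect best replies.
Vantage's best replies: V→P3; W→P2; X→P1; Y→P1; Z→P2.
Wexler's best replies: P1→Y; P2→X; P3→Y; P4→Z; P5→Z.
Only (P1, Y) has each player best-responding; Nash payoffs (20, 15).
Sequential outcome (P2, W) differs from the Nash profile (P1, Y).

no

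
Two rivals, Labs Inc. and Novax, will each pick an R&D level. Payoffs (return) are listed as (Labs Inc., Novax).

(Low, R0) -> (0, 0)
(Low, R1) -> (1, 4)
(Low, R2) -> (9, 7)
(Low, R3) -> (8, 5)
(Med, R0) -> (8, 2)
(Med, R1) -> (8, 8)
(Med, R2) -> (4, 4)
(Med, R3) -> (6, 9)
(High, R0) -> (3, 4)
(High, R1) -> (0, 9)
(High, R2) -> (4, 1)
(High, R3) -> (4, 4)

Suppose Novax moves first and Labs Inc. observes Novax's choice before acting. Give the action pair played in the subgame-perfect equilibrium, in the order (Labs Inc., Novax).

(Med, R1)

Labs Inc. best-responds to each possible Novax move:
- R0 → Labs Inc. plays Med (best of 0, 8, 3); Novax gets 2.
- R1 → Labs Inc. plays Med (best of 1, 8, 0); Novax gets 8.
- R2 → Labs Inc. plays Low (best of 9, 4, 4); Novax gets 7.
- R3 → Labs Inc. plays Low (best of 8, 6, 4); Novax gets 5.
Among 2, 8, 7, 5, the best is 8 at R1. Subgame-perfect outcome: (Med, R1) with payoffs (8, 8).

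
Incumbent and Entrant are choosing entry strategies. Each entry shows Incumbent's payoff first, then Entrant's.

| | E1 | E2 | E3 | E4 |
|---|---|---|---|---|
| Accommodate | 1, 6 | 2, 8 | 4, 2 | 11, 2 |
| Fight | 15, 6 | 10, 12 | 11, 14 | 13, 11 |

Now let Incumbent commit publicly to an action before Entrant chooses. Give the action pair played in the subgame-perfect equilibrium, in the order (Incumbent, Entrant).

Solve by backward induction (Incumbent leads).
- Accommodate → Entrant plays E2 (best of 6, 8, 2, 2); Incumbent gets 2.
- Fight → Entrant plays E3 (best of 6, 12, 14, 11); Incumbent gets 11.
Among 2, 11, the best is 11 at Fight. Subgame-perfect outcome: (Fight, E3) with payoffs (11, 14).

(Fight, E3)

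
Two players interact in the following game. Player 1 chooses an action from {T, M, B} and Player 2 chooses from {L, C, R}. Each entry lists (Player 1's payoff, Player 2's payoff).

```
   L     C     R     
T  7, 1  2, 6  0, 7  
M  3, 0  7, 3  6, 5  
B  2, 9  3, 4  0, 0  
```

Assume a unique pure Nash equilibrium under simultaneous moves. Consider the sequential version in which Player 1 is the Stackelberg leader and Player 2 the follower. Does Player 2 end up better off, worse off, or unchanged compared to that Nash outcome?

Player 2 best-responds to each possible Player 1 move:
- T: BR = R, leader payoff 0.
- M: BR = R, leader payoff 6.
- B: BR = L, leader payoff 2.
Player 1's induced payoffs are 0, 6, 2, so Player 1 commits to M. Subgame-perfect outcome: (M, R) with payoffs (6, 5).
For the simultaneous game, intersect best replies.
Player 1's best replies: L→T; C→M; R→M.
Player 2's best replies: T→R; M→R; B→L.
Only (M, R) has each player best-responding; Nash payoffs (6, 5).
Player 2 earns 5 sequentially versus 5 at the Nash outcome: unchanged.

unchanged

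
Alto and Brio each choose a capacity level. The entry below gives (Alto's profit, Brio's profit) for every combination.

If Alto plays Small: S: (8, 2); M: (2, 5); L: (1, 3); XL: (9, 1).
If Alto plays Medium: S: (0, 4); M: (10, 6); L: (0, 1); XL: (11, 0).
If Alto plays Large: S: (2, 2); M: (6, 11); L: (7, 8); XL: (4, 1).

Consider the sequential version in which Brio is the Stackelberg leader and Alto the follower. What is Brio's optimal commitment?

Backward induction with Brio moving first.
- S: BR = Small, leader payoff 2.
- M: BR = Medium, leader payoff 6.
- L: BR = Large, leader payoff 8.
- XL: BR = Medium, leader payoff 0.
Maximizing over 2, 6, 8, 0, Brio chooses L. Subgame-perfect outcome: (Large, L) with payoffs (7, 8).

L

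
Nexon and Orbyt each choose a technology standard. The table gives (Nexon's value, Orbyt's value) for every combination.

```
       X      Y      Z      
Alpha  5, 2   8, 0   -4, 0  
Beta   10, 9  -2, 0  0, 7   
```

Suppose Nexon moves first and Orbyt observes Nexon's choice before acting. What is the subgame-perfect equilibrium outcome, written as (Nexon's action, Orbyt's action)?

(Beta, X)

Orbyt best-responds to each possible Nexon move:
- Alpha: BR = X, leader payoff 5.
- Beta: BR = X, leader payoff 10.
Maximizing over 5, 10, Nexon chooses Beta. Subgame-perfect outcome: (Beta, X) with payoffs (10, 9).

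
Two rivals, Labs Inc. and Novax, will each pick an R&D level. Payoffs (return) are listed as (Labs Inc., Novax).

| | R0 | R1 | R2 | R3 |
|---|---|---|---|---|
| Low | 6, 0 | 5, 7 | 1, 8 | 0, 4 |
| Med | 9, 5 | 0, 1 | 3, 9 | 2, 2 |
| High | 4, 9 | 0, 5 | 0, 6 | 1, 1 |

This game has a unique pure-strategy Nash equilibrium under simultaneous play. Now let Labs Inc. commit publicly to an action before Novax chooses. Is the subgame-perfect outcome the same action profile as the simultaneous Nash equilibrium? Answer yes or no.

Novax best-responds to each possible Labs Inc. move:
- Low: BR = R2, leader payoff 1.
- Med: BR = R2, leader payoff 3.
- High: BR = R0, leader payoff 4.
Among 1, 3, 4, the best is 4 at High. Subgame-perfect outcome: (High, R0) with payoffs (4, 9).
Under simultaneous play:
Labs Inc.'s best replies: R0→Med; R1→Low; R2→Med; R3→Med.
Novax's best replies: Low→R2; Med→R2; High→R0.
Only (Med, R2) has each player best-responding; Nash payoffs (3, 9).
Sequential outcome (High, R0) differs from the Nash profile (Med, R2).

no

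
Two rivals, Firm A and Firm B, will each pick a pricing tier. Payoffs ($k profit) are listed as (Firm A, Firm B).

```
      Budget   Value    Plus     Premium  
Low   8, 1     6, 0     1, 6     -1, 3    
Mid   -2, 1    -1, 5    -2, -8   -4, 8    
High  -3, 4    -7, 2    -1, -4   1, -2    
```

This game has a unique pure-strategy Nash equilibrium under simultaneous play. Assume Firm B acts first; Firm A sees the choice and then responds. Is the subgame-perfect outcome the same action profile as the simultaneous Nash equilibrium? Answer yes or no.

Work backward from Firm A's decision.
- Budget → Firm A plays Low (best of 8, -2, -3); Firm B gets 1.
- Value → Firm A plays Low (best of 6, -1, -7); Firm B gets 0.
- Plus → Firm A plays Low (best of 1, -2, -1); Firm B gets 6.
- Premium → Firm A plays High (best of -1, -4, 1); Firm B gets -2.
Maximizing over 1, 0, 6, -2, Firm B chooses Plus. Subgame-perfect outcome: (Low, Plus) with payoffs (1, 6).
Now find the simultaneous Nash equilibrium.
Firm A's best replies: Budget→Low; Value→Low; Plus→Low; Premium→High.
Firm B's best replies: Low→Plus; Mid→Premium; High→Budget.
Only (Low, Plus) has each player best-responding; Nash payoffs (1, 6).
Sequential outcome (Low, Plus) coincides with the Nash profile (Low, Plus).

yes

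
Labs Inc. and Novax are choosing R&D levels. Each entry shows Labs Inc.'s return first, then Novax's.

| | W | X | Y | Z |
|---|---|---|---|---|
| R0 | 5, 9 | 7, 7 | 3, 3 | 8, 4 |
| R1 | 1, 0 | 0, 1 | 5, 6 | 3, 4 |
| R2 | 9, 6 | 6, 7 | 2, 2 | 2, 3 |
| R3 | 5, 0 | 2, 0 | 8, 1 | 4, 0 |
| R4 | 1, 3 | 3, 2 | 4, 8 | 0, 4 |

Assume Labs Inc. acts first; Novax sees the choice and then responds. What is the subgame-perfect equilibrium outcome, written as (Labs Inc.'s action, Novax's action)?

Backward induction with Labs Inc. moving first.
- R0: BR = W, leader payoff 5.
- R1: BR = Y, leader payoff 5.
- R2: BR = X, leader payoff 6.
- R3: BR = Y, leader payoff 8.
- R4: BR = Y, leader payoff 4.
Labs Inc.'s induced payoffs are 5, 5, 6, 8, 4, so Labs Inc. commits to R3. Subgame-perfect outcome: (R3, Y) with payoffs (8, 1).

(R3, Y)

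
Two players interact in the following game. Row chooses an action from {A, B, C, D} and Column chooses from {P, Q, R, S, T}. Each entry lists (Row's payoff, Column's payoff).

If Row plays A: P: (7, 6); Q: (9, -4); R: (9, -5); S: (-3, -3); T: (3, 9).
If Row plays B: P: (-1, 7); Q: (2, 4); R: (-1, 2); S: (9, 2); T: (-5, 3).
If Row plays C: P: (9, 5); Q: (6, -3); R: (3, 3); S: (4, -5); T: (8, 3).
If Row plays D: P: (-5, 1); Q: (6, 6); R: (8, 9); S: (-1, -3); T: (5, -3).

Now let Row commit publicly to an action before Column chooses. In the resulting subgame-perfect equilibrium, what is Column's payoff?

Work backward from Column's decision.
- A → Column plays T (best of 6, -4, -5, -3, 9); Row gets 3.
- B → Column plays P (best of 7, 4, 2, 2, 3); Row gets -1.
- C → Column plays P (best of 5, -3, 3, -5, 3); Row gets 9.
- D → Column plays R (best of 1, 6, 9, -3, -3); Row gets 8.
Among 3, -1, 9, 8, the best is 9 at C. Subgame-perfect outcome: (C, P) with payoffs (9, 5).

5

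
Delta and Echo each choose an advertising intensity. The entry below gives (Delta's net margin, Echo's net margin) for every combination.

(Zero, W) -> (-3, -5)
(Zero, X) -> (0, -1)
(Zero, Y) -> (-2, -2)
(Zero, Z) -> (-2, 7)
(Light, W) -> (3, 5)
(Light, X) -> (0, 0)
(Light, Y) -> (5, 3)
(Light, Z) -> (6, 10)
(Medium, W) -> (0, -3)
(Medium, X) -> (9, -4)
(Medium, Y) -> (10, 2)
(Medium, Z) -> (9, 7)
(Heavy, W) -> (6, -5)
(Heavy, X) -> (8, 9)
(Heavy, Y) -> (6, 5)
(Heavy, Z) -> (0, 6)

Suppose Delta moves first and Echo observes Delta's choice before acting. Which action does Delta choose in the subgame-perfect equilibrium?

Work backward from Echo's decision.
- Zero: Echo compares -5, -1, -2, 7 and picks Z; Delta would get -2.
- Light: Echo compares 5, 0, 3, 10 and picks Z; Delta would get 6.
- Medium: Echo compares -3, -4, 2, 7 and picks Z; Delta would get 9.
- Heavy: Echo compares -5, 9, 5, 6 and picks X; Delta would get 8.
Among -2, 6, 9, 8, the best is 9 at Medium. Subgame-perfect outcome: (Medium, Z) with payoffs (9, 7).

Medium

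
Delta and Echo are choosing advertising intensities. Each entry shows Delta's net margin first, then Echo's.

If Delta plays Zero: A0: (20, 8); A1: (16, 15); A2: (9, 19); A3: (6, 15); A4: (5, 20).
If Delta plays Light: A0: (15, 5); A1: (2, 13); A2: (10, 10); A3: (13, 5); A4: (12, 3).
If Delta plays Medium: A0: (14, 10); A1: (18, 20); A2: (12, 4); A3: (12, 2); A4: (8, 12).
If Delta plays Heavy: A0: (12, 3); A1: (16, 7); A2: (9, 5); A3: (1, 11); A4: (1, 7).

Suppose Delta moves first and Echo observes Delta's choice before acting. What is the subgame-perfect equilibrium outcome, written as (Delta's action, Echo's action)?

Echo best-responds to each possible Delta move:
- Zero → Echo plays A4 (best of 8, 15, 19, 15, 20); Delta gets 5.
- Light → Echo plays A1 (best of 5, 13, 10, 5, 3); Delta gets 2.
- Medium → Echo plays A1 (best of 10, 20, 4, 2, 12); Delta gets 18.
- Heavy → Echo plays A3 (best of 3, 7, 5, 11, 7); Delta gets 1.
Maximizing over 5, 2, 18, 1, Delta chooses Medium. Subgame-perfect outcome: (Medium, A1) with payoffs (18, 20).

(Medium, A1)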